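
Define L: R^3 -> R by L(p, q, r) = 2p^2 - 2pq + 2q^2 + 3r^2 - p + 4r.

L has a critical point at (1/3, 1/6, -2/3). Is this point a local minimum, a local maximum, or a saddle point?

The Hessian is constant: H = [[4, -2, 0], [-2, 4, 0], [0, 0, 6]].
Leading principal minors: Δ₁ = 4, Δ₂ = 12, Δ₃ = 72.
All leading minors are positive, so H is positive definite: a local minimum.

local minimum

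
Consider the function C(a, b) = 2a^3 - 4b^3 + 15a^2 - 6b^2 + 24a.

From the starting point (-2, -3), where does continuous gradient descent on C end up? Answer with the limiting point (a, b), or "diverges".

(-1, -1)

C is separable, so gradient descent decouples: a follows -∂C/∂a, b follows -∂C/∂b.
∂C/∂a = 6(a + 1)(a + 4); at a=-2 this is -12, so a increases.
∂C/∂b = -12b(b + 1); at b=-3 this is -72, so b increases.
a converges to its nearest critical value -1 (a local min of the a-part); b converges to -1. The iterate converges to (-1, -1).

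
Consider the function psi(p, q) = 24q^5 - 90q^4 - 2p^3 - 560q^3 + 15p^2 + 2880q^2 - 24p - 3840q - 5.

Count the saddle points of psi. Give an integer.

4

psi separates as a function of p plus a function of q, so ∇psi=0 decouples.
∂psi/∂p = -6(p - 4)(p - 1) = 0 at p ∈ {1, 4}; ∂psi/∂q = 120(q - 4)(q - 2)(q - 1)(q + 4) = 0 at q ∈ {-4, 1, 2, 4}.
The Hessian is diagonal: diag(psi_pp, psi_qq). Second derivatives: psi_pp(1)=18, psi_pp(4)=-18; psi_qq(-4)=-28800, psi_qq(1)=1800, psi_qq(2)=-1440, psi_qq(4)=5760.
Saddle points occur where the two diagonal entries have opposite signs: (1, -4), (1, 2), (4, 1), (4, 4). Count: 4.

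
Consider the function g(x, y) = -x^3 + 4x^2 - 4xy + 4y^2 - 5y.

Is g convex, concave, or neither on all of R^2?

The term -x^3 is cubic, so the Hessian is not constant.
∂²g/∂x² = -6x + 8, which takes both signs as x varies (negative for sufficiently large x). A diagonal entry of the Hessian changing sign means the Hessian is neither positive- nor negative-semidefinite on all of R^2.

neither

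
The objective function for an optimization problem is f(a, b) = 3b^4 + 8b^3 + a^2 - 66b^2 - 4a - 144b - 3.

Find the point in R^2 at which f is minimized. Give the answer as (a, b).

(2, 3)

f(a,b) separates as P(a) + Q(b) − 3, so its minimum is min P + min Q − 3.
P'(a) = 2a - 4 vanishes at a ∈ {2}; Q'(b) = 12(b - 3)(b + 1)(b + 4) vanishes at b ∈ {-4, -1, 3}.
Local minima of P (where P''>0): P(2)=-4. Local minima of Q: Q(-4)=-224, Q(3)=-567.
So the global minimum of f is P(2) + Q(3) − 3 = -4 − 567 − 3 = -574, attained at (2, 3).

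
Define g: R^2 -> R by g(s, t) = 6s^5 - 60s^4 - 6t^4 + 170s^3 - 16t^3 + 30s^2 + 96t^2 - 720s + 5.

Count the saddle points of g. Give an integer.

g separates as a function of s plus a function of t, so ∇g=0 decouples.
∂g/∂s = 30(s - 4)(s - 3)(s - 2)(s + 1) = 0 at s ∈ {-1, 2, 3, 4}; ∂g/∂t = -24t(t - 2)(t + 4) = 0 at t ∈ {-4, 0, 2}.
The Hessian is diagonal: diag(g_ss, g_tt). Second derivatives: g_ss(-1)=-1800, g_ss(2)=180, g_ss(3)=-120, g_ss(4)=300; g_tt(-4)=-576, g_tt(0)=192, g_tt(2)=-288.
Saddle points occur where the two diagonal entries have opposite signs: (-1, 0), (2, -4), (2, 2), (3, 0), (4, -4), (4, 2). Count: 6.

6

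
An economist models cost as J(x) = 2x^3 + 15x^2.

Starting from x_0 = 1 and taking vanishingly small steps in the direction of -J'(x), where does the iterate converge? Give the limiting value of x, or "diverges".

J'(x) = 6x(x + 5), so J'(1) = 36.
Gradient descent moves in the -J' direction, i.e. x is decreasing.
The nearest critical point in that direction is x = 0, where J'' = 30 > 0 (a local minimum). The iterate converges there.

0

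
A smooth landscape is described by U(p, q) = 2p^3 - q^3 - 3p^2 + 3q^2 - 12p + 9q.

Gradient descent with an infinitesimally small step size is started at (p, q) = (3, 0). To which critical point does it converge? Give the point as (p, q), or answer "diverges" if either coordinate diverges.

(2, -1)

U is separable, so gradient descent decouples: p follows -∂U/∂p, q follows -∂U/∂q.
∂U/∂p = 6(p - 2)(p + 1); at p=3 this is 24, so p decreases.
∂U/∂q = -3(q - 3)(q + 1); at q=0 this is 9, so q decreases.
p converges to its nearest critical value 2 (a local min of the p-part); q converges to -1. The iterate converges to (2, -1).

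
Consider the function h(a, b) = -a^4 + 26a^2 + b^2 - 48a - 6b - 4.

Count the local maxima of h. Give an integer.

h separates as a function of a plus a function of b, so ∇h=0 decouples.
∂h/∂a = -4(a - 3)(a - 1)(a + 4) = 0 at a ∈ {-4, 1, 3}; ∂h/∂b = 2(b - 3) = 0 at b ∈ {3}.
The Hessian is diagonal: diag(h_aa, h_bb). Second derivatives: h_aa(-4)=-140, h_aa(1)=40, h_aa(3)=-56; h_bb(3)=2.
Local maxima occur where both diagonal entries negative: none. Count: 0.

0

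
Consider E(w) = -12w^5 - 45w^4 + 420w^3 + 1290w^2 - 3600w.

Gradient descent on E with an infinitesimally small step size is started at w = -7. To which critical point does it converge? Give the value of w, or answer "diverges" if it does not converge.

-5

E'(w) = -60(w - 4)(w - 1)(w + 3)(w + 5), so E'(-7) = -42240.
Gradient descent moves in the -E' direction, i.e. w is increasing.
The nearest critical point in that direction is w = -5, where E'' = 6480 > 0 (a local minimum). The iterate converges there.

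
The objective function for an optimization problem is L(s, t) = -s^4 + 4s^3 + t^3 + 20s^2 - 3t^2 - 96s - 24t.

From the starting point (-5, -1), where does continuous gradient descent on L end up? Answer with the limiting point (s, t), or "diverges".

diverges

L is separable, so gradient descent decouples: s follows -∂L/∂s, t follows -∂L/∂t.
∂L/∂s = -4(s - 4)(s - 2)(s + 3); at s=-5 this is 504, so s decreases.
∂L/∂t = 3(t - 4)(t + 2); at t=-1 this is -15, so t increases.
The s-coordinate has no critical point in that direction and runs off to infinity.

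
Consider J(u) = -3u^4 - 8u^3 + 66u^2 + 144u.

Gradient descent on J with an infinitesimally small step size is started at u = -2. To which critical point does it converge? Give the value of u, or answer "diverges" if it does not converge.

-1

J'(u) = -12(u - 3)(u + 1)(u + 4), so J'(-2) = -120.
Gradient descent moves in the -J' direction, i.e. u is increasing.
The nearest critical point in that direction is u = -1, where J'' = 144 > 0 (a local minimum). The iterate converges there.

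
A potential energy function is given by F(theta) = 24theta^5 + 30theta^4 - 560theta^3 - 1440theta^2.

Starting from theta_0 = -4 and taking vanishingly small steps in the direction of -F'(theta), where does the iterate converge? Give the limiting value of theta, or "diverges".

diverges

F'(theta) = 120theta(theta - 4)(theta + 2)(theta + 3), so F'(-4) = 7680.
Gradient descent moves in the -F' direction, i.e. theta is decreasing.
There is no critical point below theta=-4, and F' keeps the same sign, so the iterate runs off to −∞.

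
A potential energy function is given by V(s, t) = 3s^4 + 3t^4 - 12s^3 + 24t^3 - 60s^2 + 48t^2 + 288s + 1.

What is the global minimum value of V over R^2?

V(s,t) separates as P(s) + Q(t) + 1, so its minimum is min P + min Q + 1.
P'(s) = 12(s - 4)(s - 2)(s + 3) vanishes at s ∈ {-3, 2, 4}; Q'(t) = 12t(t + 2)(t + 4) vanishes at t ∈ {-4, -2, 0}.
Local minima of P (where P''>0): P(-3)=-837, P(4)=192. Local minima of Q: Q(-4)=0, Q(0)=0.
So the global minimum of V is P(-3) + Q(-4) + 1 = -837 + 0 + 1 = -836, attained at (-3, -4).

-836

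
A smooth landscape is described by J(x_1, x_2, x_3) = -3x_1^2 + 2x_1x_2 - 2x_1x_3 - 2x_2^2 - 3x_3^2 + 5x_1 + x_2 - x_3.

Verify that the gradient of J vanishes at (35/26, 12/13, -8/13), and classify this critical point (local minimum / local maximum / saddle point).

local maximum

∇J = (-6x_1 + 2x_2 - 2x_3 + 5, 2x_1 - 4x_2 + 1, -2x_1 - 6x_3 - 1); substituting (35/26, 12/13, -8/13) gives ∇J = (0, 0, 0), so (35/26, 12/13, -8/13) is indeed a critical point.
The Hessian is constant: H = [[-6, 2, -2], [2, -4, 0], [-2, 0, -6]].
Leading principal minors: Δ₁ = -6, Δ₂ = 20, Δ₃ = -104.
The minors alternate sign starting negative (−, +, −), so H is negative definite: a local maximum.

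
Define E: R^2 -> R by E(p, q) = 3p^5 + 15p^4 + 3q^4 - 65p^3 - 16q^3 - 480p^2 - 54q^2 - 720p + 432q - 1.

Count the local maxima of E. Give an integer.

E separates as a function of p plus a function of q, so ∇E=0 decouples.
∂E/∂p = 15(p - 4)(p + 1)(p + 3)(p + 4) = 0 at p ∈ {-4, -3, -1, 4}; ∂E/∂q = 12(q - 4)(q - 3)(q + 3) = 0 at q ∈ {-3, 3, 4}.
The Hessian is diagonal: diag(E_pp, E_qq). Second derivatives: E_pp(-4)=-360, E_pp(-3)=210, E_pp(-1)=-450, E_pp(4)=4200; E_qq(-3)=504, E_qq(3)=-72, E_qq(4)=84.
Local maxima occur where both diagonal entries negative: (-4, 3), (-1, 3). Count: 2.

2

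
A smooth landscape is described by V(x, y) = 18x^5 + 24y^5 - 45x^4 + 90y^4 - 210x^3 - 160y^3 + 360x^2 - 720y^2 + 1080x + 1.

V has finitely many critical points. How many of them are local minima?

4

V separates as a function of x plus a function of y, so ∇V=0 decouples.
∂V/∂x = 90(x - 3)(x - 2)(x + 1)(x + 2) = 0 at x ∈ {-2, -1, 2, 3}; ∂V/∂y = 120y(y - 2)(y + 2)(y + 3) = 0 at y ∈ {-3, -2, 0, 2}.
The Hessian is diagonal: diag(V_xx, V_yy). Second derivatives: V_xx(-2)=-1800, V_xx(-1)=1080, V_xx(2)=-1080, V_xx(3)=1800; V_yy(-3)=-1800, V_yy(-2)=960, V_yy(0)=-1440, V_yy(2)=4800.
Local minima occur where both diagonal entries positive: (-1, -2), (-1, 2), (3, -2), (3, 2). Count: 4.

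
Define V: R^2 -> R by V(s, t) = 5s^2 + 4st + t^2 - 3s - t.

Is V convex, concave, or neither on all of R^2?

V is quadratic, so its Hessian is the constant matrix H = [[10, 4], [4, 2]].
det(H) = 4, tr(H) = 12.
det(H) > 0 and tr(H) > 0, so H is positive definite everywhere: convex.

convex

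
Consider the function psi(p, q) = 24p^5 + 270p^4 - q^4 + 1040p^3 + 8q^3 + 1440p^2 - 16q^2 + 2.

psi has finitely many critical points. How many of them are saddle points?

6

psi separates as a function of p plus a function of q, so ∇psi=0 decouples.
∂psi/∂p = 120p(p + 2)(p + 3)(p + 4) = 0 at p ∈ {-4, -3, -2, 0}; ∂psi/∂q = -4q(q - 4)(q - 2) = 0 at q ∈ {0, 2, 4}.
The Hessian is diagonal: diag(psi_pp, psi_qq). Second derivatives: psi_pp(-4)=-960, psi_pp(-3)=360, psi_pp(-2)=-480, psi_pp(0)=2880; psi_qq(0)=-32, psi_qq(2)=16, psi_qq(4)=-32.
Saddle points occur where the two diagonal entries have opposite signs: (-4, 2), (-3, 0), (-3, 4), (-2, 2), (0, 0), (0, 4). Count: 6.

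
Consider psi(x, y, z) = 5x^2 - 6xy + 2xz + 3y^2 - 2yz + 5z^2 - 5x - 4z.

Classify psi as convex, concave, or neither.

psi is quadratic, so its Hessian is the constant matrix H = [[10, -6, 2], [-6, 6, -2], [2, -2, 10]].
Leading principal minors: 10, 24, 224.
All positive ⇒ H ≻ 0 ⇒ convex.

convex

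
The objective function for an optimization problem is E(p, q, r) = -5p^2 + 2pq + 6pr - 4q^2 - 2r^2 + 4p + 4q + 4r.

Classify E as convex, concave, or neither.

E is quadratic, so its Hessian is the constant matrix H = [[-10, 2, 6], [2, -8, 0], [6, 0, -4]].
Leading principal minors: -10, 76, -16.
Signs alternate −, +, − ⇒ H ≺ 0 ⇒ concave.

concave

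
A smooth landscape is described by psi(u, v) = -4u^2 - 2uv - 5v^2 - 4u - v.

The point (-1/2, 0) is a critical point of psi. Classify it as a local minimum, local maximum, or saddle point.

The Hessian of psi is constant: H = [[-8, -2], [-2, -10]].
det(H) = (-8)·(-10) − (-2)² = 76.
det(H) > 0 and tr(H) = -18 < 0, so H is negative definite and the point is a local maximum.

local maximum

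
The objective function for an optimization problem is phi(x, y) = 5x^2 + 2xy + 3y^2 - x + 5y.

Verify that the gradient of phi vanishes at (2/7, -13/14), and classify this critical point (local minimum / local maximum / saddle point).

local minimum

∇phi = (10x + 2y - 1, 2x + 6y + 5); substituting (2/7, -13/14) gives ∇phi = (0, 0), so (2/7, -13/14) is indeed a critical point.
The Hessian of phi is constant: H = [[10, 2], [2, 6]].
det(H) = 10·6 − 2² = 56.
det(H) > 0 and tr(H) = 16 > 0, so H is positive definite and the point is a local minimum.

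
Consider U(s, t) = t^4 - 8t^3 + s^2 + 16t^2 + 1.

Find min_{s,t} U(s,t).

1

U(s,t) separates as P(s) + Q(t) + 1, so its minimum is min P + min Q + 1.
P'(s) = 2s vanishes at s ∈ {0}; Q'(t) = 4t(t - 4)(t - 2) vanishes at t ∈ {0, 2, 4}.
Local minima of P (where P''>0): P(0)=0. Local minima of Q: Q(0)=0, Q(4)=0.
So the global minimum of U is P(0) + Q(0) + 1 = 0 + 0 + 1 = 1, attained at (0, 0).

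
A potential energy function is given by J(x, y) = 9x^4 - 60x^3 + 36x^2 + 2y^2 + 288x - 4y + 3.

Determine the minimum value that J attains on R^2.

J(x,y) separates as P(x) + Q(y) + 3, so its minimum is min P + min Q + 3.
P'(x) = 36(x - 4)(x - 2)(x + 1) vanishes at x ∈ {-1, 2, 4}; Q'(y) = 4y - 4 vanishes at y ∈ {1}.
Local minima of P (where P''>0): P(-1)=-183, P(4)=192. Local minima of Q: Q(1)=-2.
So the global minimum of J is P(-1) + Q(1) + 3 = -183 − 2 + 3 = -182, attained at (-1, 1).

-182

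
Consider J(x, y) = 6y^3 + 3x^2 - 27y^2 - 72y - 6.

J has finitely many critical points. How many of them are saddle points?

1

J separates as a function of x plus a function of y, so ∇J=0 decouples.
∂J/∂x = 6x = 0 at x ∈ {0}; ∂J/∂y = 18(y - 4)(y + 1) = 0 at y ∈ {-1, 4}.
The Hessian is diagonal: diag(J_xx, J_yy). Second derivatives: J_xx(0)=6; J_yy(-1)=-90, J_yy(4)=90.
Saddle points occur where the two diagonal entries have opposite signs: (0, -1). Count: 1.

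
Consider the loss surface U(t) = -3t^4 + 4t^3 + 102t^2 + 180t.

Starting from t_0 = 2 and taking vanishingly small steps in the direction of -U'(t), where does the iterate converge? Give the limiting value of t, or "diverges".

-1

U'(t) = -12(t - 5)(t + 1)(t + 3), so U'(2) = 540.
Gradient descent moves in the -U' direction, i.e. t is decreasing.
The nearest critical point in that direction is t = -1, where U'' = 144 > 0 (a local minimum). The iterate converges there.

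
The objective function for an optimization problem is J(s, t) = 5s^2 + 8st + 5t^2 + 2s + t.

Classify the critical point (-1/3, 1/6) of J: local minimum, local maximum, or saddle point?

local minimum

The Hessian of J is constant: H = [[10, 8], [8, 10]].
det(H) = 10·10 − 8² = 36.
det(H) > 0 and tr(H) = 20 > 0, so H is positive definite and the point is a local minimum.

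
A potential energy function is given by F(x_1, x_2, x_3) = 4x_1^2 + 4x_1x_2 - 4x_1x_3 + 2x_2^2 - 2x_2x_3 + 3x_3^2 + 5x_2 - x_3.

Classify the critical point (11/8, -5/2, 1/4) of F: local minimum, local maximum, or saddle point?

local minimum

The Hessian is constant: H = [[8, 4, -4], [4, 4, -2], [-4, -2, 6]].
Leading principal minors: Δ₁ = 8, Δ₂ = 16, Δ₃ = 64.
All leading minors are positive, so H is positive definite: a local minimum.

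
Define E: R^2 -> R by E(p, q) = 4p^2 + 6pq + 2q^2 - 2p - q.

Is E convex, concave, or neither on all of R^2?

neither

E is quadratic, so its Hessian is the constant matrix H = [[8, 6], [6, 4]].
det(H) = -4, tr(H) = 12.
det(H) < 0, so H is indefinite: neither convex nor concave.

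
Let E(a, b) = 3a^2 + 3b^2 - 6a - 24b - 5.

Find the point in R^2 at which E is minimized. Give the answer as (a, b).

(1, 4)

E(a,b) separates as P(a) + Q(b) − 5, so its minimum is min P + min Q − 5.
P'(a) = 6a - 6 vanishes at a ∈ {1}; Q'(b) = 6b - 24 vanishes at b ∈ {4}.
Local minima of P (where P''>0): P(1)=-3. Local minima of Q: Q(4)=-48.
So the global minimum of E is P(1) + Q(4) − 5 = -3 − 48 − 5 = -56, attained at (1, 4).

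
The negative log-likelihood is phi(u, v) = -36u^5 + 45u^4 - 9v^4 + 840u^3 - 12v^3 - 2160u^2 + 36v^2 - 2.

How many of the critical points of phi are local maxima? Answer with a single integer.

4

phi separates as a function of u plus a function of v, so ∇phi=0 decouples.
∂phi/∂u = -180u(u - 3)(u - 2)(u + 4) = 0 at u ∈ {-4, 0, 2, 3}; ∂phi/∂v = -36v(v - 1)(v + 2) = 0 at v ∈ {-2, 0, 1}.
The Hessian is diagonal: diag(phi_uu, phi_vv). Second derivatives: phi_uu(-4)=30240, phi_uu(0)=-4320, phi_uu(2)=2160, phi_uu(3)=-3780; phi_vv(-2)=-216, phi_vv(0)=72, phi_vv(1)=-108.
Local maxima occur where both diagonal entries negative: (0, -2), (0, 1), (3, -2), (3, 1). Count: 4.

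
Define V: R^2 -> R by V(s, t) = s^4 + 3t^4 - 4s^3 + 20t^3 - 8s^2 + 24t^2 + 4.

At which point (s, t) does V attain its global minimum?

V(s,t) separates as P(s) + Q(t) + 4, so its minimum is min P + min Q + 4.
P'(s) = 4s(s - 4)(s + 1) vanishes at s ∈ {-1, 0, 4}; Q'(t) = 12t(t + 1)(t + 4) vanishes at t ∈ {-4, -1, 0}.
Local minima of P (where P''>0): P(-1)=-3, P(4)=-128. Local minima of Q: Q(-4)=-128, Q(0)=0.
So the global minimum of V is P(4) + Q(-4) + 4 = -128 − 128 + 4 = -252, attained at (4, -4).

(4, -4)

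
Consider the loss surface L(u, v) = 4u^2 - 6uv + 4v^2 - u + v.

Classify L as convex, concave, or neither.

L is quadratic, so its Hessian is the constant matrix H = [[8, -6], [-6, 8]].
det(H) = 28, tr(H) = 16.
det(H) > 0 and tr(H) > 0, so H is positive definite everywhere: convex.

convex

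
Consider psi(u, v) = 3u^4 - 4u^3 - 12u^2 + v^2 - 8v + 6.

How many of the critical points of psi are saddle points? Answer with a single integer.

1

psi separates as a function of u plus a function of v, so ∇psi=0 decouples.
∂psi/∂u = 12u(u - 2)(u + 1) = 0 at u ∈ {-1, 0, 2}; ∂psi/∂v = 2(v - 4) = 0 at v ∈ {4}.
The Hessian is diagonal: diag(psi_uu, psi_vv). Second derivatives: psi_uu(-1)=36, psi_uu(0)=-24, psi_uu(2)=72; psi_vv(4)=2.
Saddle points occur where the two diagonal entries have opposite signs: (0, 4). Count: 1.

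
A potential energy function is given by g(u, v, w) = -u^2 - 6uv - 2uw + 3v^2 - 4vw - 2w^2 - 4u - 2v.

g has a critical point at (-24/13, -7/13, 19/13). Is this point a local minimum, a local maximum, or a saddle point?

The Hessian is constant: H = [[-2, -6, -2], [-6, 6, -4], [-2, -4, -4]].
Leading principal minors: Δ₁ = -2, Δ₂ = -48, Δ₃ = 104.
The minors fit neither the all-positive nor the alternating-sign pattern, so H is indefinite: a saddle point.

saddle point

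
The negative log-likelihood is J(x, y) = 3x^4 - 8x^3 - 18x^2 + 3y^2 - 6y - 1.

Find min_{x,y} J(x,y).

-139

J(x,y) separates as P(x) + Q(y) − 1, so its minimum is min P + min Q − 1.
P'(x) = 12x(x - 3)(x + 1) vanishes at x ∈ {-1, 0, 3}; Q'(y) = 6y - 6 vanishes at y ∈ {1}.
Local minima of P (where P''>0): P(-1)=-7, P(3)=-135. Local minima of Q: Q(1)=-3.
So the global minimum of J is P(3) + Q(1) − 1 = -135 − 3 − 1 = -139, attained at (3, 1).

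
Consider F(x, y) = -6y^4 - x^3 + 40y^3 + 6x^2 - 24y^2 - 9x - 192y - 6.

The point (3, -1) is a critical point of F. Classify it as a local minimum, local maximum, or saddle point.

The mixed partial ∂²F/∂x∂y is 0, so the Hessian at any point is diag(F_xx, F_yy) = diag(6(-x + 2), 24(-3y^2 + 10y - 2)).
At (3, -1): H = diag(-6, -360).
Both eigenvalues are negative, so H is negative definite: a local maximum.

local maximum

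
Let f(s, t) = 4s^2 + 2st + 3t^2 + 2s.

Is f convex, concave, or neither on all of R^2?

convex

f is quadratic, so its Hessian is the constant matrix H = [[8, 2], [2, 6]].
det(H) = 44, tr(H) = 14.
det(H) > 0 and tr(H) > 0, so H is positive definite everywhere: convex.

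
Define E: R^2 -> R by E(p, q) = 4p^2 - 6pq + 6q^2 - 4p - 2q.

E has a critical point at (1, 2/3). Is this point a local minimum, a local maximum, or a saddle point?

The Hessian of E is constant: H = [[8, -6], [-6, 12]].
det(H) = 8·12 − (-6)² = 60.
det(H) > 0 and tr(H) = 20 > 0, so H is positive definite and the point is a local minimum.

local minimum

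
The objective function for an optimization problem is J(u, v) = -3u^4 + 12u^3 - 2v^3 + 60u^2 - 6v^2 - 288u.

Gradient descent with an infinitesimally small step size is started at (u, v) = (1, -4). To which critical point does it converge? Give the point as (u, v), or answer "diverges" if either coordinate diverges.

J is separable, so gradient descent decouples: u follows -∂J/∂u, v follows -∂J/∂v.
∂J/∂u = -12(u - 4)(u - 2)(u + 3); at u=1 this is -144, so u increases.
∂J/∂v = -6v(v + 2); at v=-4 this is -48, so v increases.
u converges to its nearest critical value 2 (a local min of the u-part); v converges to -2. The iterate converges to (2, -2).

(2, -2)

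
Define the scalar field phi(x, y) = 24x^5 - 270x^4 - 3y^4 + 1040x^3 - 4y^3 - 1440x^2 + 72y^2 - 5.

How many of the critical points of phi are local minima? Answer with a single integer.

phi separates as a function of x plus a function of y, so ∇phi=0 decouples.
∂phi/∂x = 120x(x - 4)(x - 3)(x - 2) = 0 at x ∈ {0, 2, 3, 4}; ∂phi/∂y = -12y(y - 3)(y + 4) = 0 at y ∈ {-4, 0, 3}.
The Hessian is diagonal: diag(phi_xx, phi_yy). Second derivatives: phi_xx(0)=-2880, phi_xx(2)=480, phi_xx(3)=-360, phi_xx(4)=960; phi_yy(-4)=-336, phi_yy(0)=144, phi_yy(3)=-252.
Local minima occur where both diagonal entries positive: (2, 0), (4, 0). Count: 2.

2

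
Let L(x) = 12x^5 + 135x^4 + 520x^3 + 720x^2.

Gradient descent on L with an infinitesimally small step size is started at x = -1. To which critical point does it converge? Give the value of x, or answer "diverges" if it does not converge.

0

L'(x) = 60x(x + 2)(x + 3)(x + 4), so L'(-1) = -360.
Gradient descent moves in the -L' direction, i.e. x is increasing.
The nearest critical point in that direction is x = 0, where L'' = 1440 > 0 (a local minimum). The iterate converges there.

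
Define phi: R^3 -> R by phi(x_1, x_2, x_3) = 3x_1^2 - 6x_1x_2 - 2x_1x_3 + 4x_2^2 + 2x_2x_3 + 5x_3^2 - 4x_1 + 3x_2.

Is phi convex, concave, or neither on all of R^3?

phi is quadratic, so its Hessian is the constant matrix H = [[6, -6, -2], [-6, 8, 2], [-2, 2, 10]].
Leading principal minors: 6, 12, 112.
All positive ⇒ H ≻ 0 ⇒ convex.

convex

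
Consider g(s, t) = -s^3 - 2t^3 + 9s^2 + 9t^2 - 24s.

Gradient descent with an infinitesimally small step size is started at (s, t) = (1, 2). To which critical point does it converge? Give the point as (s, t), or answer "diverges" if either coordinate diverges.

(2, 0)

g is separable, so gradient descent decouples: s follows -∂g/∂s, t follows -∂g/∂t.
∂g/∂s = -3(s - 4)(s - 2); at s=1 this is -9, so s increases.
∂g/∂t = -6t(t - 3); at t=2 this is 12, so t decreases.
s converges to its nearest critical value 2 (a local min of the s-part); t converges to 0. The iterate converges to (2, 0).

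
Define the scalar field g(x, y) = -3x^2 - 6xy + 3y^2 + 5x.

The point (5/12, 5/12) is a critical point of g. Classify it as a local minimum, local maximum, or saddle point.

saddle point

The Hessian of g is constant: H = [[-6, -6], [-6, 6]].
det(H) = (-6)·6 − (-6)² = -72.
Since det(H) < 0, H is indefinite and the critical point is a saddle point.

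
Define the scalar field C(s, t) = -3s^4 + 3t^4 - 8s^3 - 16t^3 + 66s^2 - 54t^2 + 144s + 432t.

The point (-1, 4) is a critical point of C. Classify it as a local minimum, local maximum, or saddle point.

The mixed partial ∂²C/∂s∂t is 0, so the Hessian at any point is diag(C_ss, C_tt) = diag(12(-3s^2 - 4s + 11), 12(3t^2 - 8t - 9)).
At (-1, 4): H = diag(144, 84).
Both eigenvalues are positive, so H is positive definite: a local minimum.

local minimum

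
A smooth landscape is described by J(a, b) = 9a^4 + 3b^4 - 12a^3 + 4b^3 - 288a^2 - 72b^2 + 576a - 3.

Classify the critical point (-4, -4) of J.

The mixed partial ∂²J/∂a∂b is 0, so the Hessian at any point is diag(J_aa, J_bb) = diag(36(3a^2 - 2a - 16), 12(3b^2 + 2b - 12)).
At (-4, -4): H = diag(1440, 336).
Both eigenvalues are positive, so H is positive definite: a local minimum.

local minimum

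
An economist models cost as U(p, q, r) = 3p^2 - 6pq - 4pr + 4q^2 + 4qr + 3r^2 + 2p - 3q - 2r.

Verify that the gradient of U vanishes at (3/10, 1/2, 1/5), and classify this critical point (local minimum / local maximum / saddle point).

∇U = (6p - 6q - 4r + 2, -6p + 8q + 4r - 3, -4p + 4q + 6r - 2); substituting (3/10, 1/2, 1/5) gives ∇U = (0, 0, 0), so (3/10, 1/2, 1/5) is indeed a critical point.
The Hessian is constant: H = [[6, -6, -4], [-6, 8, 4], [-4, 4, 6]].
Leading principal minors: Δ₁ = 6, Δ₂ = 12, Δ₃ = 40.
All leading minors are positive, so H is positive definite: a local minimum.

local minimum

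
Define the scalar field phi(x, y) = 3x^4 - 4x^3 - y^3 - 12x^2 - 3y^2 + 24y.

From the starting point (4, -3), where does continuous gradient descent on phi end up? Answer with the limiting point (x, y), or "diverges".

phi is separable, so gradient descent decouples: x follows -∂phi/∂x, y follows -∂phi/∂y.
∂phi/∂x = 12x(x - 2)(x + 1); at x=4 this is 480, so x decreases.
∂phi/∂y = -3(y - 2)(y + 4); at y=-3 this is 15, so y decreases.
x converges to its nearest critical value 2 (a local min of the x-part); y converges to -4. The iterate converges to (2, -4).

(2, -4)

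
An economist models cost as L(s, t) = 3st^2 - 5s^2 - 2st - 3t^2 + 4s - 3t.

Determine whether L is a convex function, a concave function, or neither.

neither

The term 3st^2 is cubic, so the Hessian is not constant.
∂²L/∂t² = 6s - 6, which takes both signs as s varies (negative for sufficiently negative s). A diagonal entry of the Hessian changing sign means the Hessian is neither positive- nor negative-semidefinite on all of R^2.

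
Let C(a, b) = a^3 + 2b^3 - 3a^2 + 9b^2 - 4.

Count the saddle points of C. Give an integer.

2

C separates as a function of a plus a function of b, so ∇C=0 decouples.
∂C/∂a = 3a(a - 2) = 0 at a ∈ {0, 2}; ∂C/∂b = 6b(b + 3) = 0 at b ∈ {-3, 0}.
The Hessian is diagonal: diag(C_aa, C_bb). Second derivatives: C_aa(0)=-6, C_aa(2)=6; C_bb(-3)=-18, C_bb(0)=18.
Saddle points occur where the two diagonal entries have opposite signs: (0, 0), (2, -3). Count: 2.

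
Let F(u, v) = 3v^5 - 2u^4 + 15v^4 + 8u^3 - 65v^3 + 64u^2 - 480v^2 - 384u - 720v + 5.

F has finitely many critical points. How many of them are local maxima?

4

F separates as a function of u plus a function of v, so ∇F=0 decouples.
∂F/∂u = -8(u - 4)(u - 3)(u + 4) = 0 at u ∈ {-4, 3, 4}; ∂F/∂v = 15(v - 4)(v + 1)(v + 3)(v + 4) = 0 at v ∈ {-4, -3, -1, 4}.
The Hessian is diagonal: diag(F_uu, F_vv). Second derivatives: F_uu(-4)=-448, F_uu(3)=56, F_uu(4)=-64; F_vv(-4)=-360, F_vv(-3)=210, F_vv(-1)=-450, F_vv(4)=4200.
Local maxima occur where both diagonal entries negative: (-4, -4), (-4, -1), (4, -4), (4, -1). Count: 4.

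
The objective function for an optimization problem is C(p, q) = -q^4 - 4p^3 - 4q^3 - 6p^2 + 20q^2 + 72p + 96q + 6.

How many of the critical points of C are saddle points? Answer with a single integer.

C separates as a function of p plus a function of q, so ∇C=0 decouples.
∂C/∂p = -12(p - 2)(p + 3) = 0 at p ∈ {-3, 2}; ∂C/∂q = -4(q - 3)(q + 2)(q + 4) = 0 at q ∈ {-4, -2, 3}.
The Hessian is diagonal: diag(C_pp, C_qq). Second derivatives: C_pp(-3)=60, C_pp(2)=-60; C_qq(-4)=-56, C_qq(-2)=40, C_qq(3)=-140.
Saddle points occur where the two diagonal entries have opposite signs: (-3, -4), (-3, 3), (2, -2). Count: 3.

3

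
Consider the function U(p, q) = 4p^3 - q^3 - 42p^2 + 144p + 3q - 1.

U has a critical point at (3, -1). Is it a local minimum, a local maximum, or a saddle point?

saddle point

The mixed partial ∂²U/∂p∂q is 0, so the Hessian at any point is diag(U_pp, U_qq) = diag(12(2p - 7), -6q).
At (3, -1): H = diag(-12, 6).
The eigenvalues have opposite signs, so H is indefinite: a saddle point.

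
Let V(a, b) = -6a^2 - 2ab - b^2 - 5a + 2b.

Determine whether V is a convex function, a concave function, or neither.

concave

V is quadratic, so its Hessian is the constant matrix H = [[-12, -2], [-2, -2]].
det(H) = 20, tr(H) = -14.
det(H) > 0 and tr(H) < 0, so H is negative definite everywhere: concave.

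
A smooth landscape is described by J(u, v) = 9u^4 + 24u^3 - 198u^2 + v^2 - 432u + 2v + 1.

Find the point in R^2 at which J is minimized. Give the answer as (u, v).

(3, -1)

J(u,v) separates as P(u) + Q(v) + 1, so its minimum is min P + min Q + 1.
P'(u) = 36(u - 3)(u + 1)(u + 4) vanishes at u ∈ {-4, -1, 3}; Q'(v) = 2v + 2 vanishes at v ∈ {-1}.
Local minima of P (where P''>0): P(-4)=-672, P(3)=-1701. Local minima of Q: Q(-1)=-1.
So the global minimum of J is P(3) + Q(-1) + 1 = -1701 − 1 + 1 = -1701, attained at (3, -1).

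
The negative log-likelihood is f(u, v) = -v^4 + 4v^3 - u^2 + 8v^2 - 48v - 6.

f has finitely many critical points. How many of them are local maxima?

2

f separates as a function of u plus a function of v, so ∇f=0 decouples.
∂f/∂u = -2u = 0 at u ∈ {0}; ∂f/∂v = -4(v - 3)(v - 2)(v + 2) = 0 at v ∈ {-2, 2, 3}.
The Hessian is diagonal: diag(f_uu, f_vv). Second derivatives: f_uu(0)=-2; f_vv(-2)=-80, f_vv(2)=16, f_vv(3)=-20.
Local maxima occur where both diagonal entries negative: (0, -2), (0, 3). Count: 2.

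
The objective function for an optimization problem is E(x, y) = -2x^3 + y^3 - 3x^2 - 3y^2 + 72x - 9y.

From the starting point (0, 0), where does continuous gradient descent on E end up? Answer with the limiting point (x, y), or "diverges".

E is separable, so gradient descent decouples: x follows -∂E/∂x, y follows -∂E/∂y.
∂E/∂x = -6(x - 3)(x + 4); at x=0 this is 72, so x decreases.
∂E/∂y = 3(y - 3)(y + 1); at y=0 this is -9, so y increases.
x converges to its nearest critical value -4 (a local min of the x-part); y converges to 3. The iterate converges to (-4, 3).

(-4, 3)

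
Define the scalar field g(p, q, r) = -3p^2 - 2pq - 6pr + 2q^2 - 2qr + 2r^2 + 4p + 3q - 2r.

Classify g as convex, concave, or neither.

g is quadratic, so its Hessian is the constant matrix H = [[-6, -2, -6], [-2, 4, -2], [-6, -2, 4]].
Leading principal minors: -6, -28, -280.
Neither pattern holds ⇒ H is indefinite ⇒ neither convex nor concave.

neither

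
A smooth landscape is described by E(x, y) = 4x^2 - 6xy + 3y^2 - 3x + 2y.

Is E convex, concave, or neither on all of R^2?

convex

E is quadratic, so its Hessian is the constant matrix H = [[8, -6], [-6, 6]].
det(H) = 12, tr(H) = 14.
det(H) > 0 and tr(H) > 0, so H is positive definite everywhere: convex.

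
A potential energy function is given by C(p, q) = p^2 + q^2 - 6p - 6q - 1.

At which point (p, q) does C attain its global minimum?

(3, 3)

C(p,q) separates as A(p) + B(q) − 1, so its minimum is min A + min B − 1.
A'(p) = 2p - 6 vanishes at p ∈ {3}; B'(q) = 2q - 6 vanishes at q ∈ {3}.
Local minima of A (where A''>0): A(3)=-9. Local minima of B: B(3)=-9.
So the global minimum of C is A(3) + B(3) − 1 = -9 − 9 − 1 = -19, attained at (3, 3).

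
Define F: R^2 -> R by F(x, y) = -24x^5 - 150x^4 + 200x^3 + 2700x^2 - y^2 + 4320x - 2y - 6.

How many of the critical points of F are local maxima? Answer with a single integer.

F separates as a function of x plus a function of y, so ∇F=0 decouples.
∂F/∂x = -120(x - 3)(x + 1)(x + 3)(x + 4) = 0 at x ∈ {-4, -3, -1, 3}; ∂F/∂y = -2(y + 1) = 0 at y ∈ {-1}.
The Hessian is diagonal: diag(F_xx, F_yy). Second derivatives: F_xx(-4)=2520, F_xx(-3)=-1440, F_xx(-1)=2880, F_xx(3)=-20160; F_yy(-1)=-2.
Local maxima occur where both diagonal entries negative: (-3, -1), (3, -1). Count: 2.

2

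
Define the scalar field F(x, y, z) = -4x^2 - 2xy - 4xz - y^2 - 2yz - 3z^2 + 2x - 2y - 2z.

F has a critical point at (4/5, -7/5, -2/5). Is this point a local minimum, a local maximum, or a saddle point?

local maximum

The Hessian is constant: H = [[-8, -2, -4], [-2, -2, -2], [-4, -2, -6]].
Leading principal minors: Δ₁ = -8, Δ₂ = 12, Δ₃ = -40.
The minors alternate sign starting negative (−, +, −), so H is negative definite: a local maximum.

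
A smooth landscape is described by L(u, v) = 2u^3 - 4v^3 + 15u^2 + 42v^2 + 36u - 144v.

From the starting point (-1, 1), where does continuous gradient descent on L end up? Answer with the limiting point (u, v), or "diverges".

(-2, 3)

L is separable, so gradient descent decouples: u follows -∂L/∂u, v follows -∂L/∂v.
∂L/∂u = 6(u + 2)(u + 3); at u=-1 this is 12, so u decreases.
∂L/∂v = -12(v - 4)(v - 3); at v=1 this is -72, so v increases.
u converges to its nearest critical value -2 (a local min of the u-part); v converges to 3. The iterate converges to (-2, 3).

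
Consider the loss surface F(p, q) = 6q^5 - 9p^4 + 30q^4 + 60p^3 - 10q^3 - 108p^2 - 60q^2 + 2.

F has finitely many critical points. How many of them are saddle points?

6

F separates as a function of p plus a function of q, so ∇F=0 decouples.
∂F/∂p = -36p(p - 3)(p - 2) = 0 at p ∈ {0, 2, 3}; ∂F/∂q = 30q(q - 1)(q + 1)(q + 4) = 0 at q ∈ {-4, -1, 0, 1}.
The Hessian is diagonal: diag(F_pp, F_qq). Second derivatives: F_pp(0)=-216, F_pp(2)=72, F_pp(3)=-108; F_qq(-4)=-1800, F_qq(-1)=180, F_qq(0)=-120, F_qq(1)=300.
Saddle points occur where the two diagonal entries have opposite signs: (0, -1), (0, 1), (2, -4), (2, 0), (3, -1), (3, 1). Count: 6.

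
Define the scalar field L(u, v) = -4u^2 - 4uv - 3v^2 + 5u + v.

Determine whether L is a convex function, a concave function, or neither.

L is quadratic, so its Hessian is the constant matrix H = [[-8, -4], [-4, -6]].
det(H) = 32, tr(H) = -14.
det(H) > 0 and tr(H) < 0, so H is negative definite everywhere: concave.

concave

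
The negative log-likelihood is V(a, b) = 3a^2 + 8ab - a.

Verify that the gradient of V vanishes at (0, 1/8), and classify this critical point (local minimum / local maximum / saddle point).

∇V = (6a + 8b - 1, 8a); substituting (0, 1/8) gives ∇V = (0, 0), so (0, 1/8) is indeed a critical point.
The Hessian of V is constant: H = [[6, 8], [8, 0]].
det(H) = 6·0 − 8² = -64.
Since det(H) < 0, H is indefinite and the critical point is a saddle point.

saddle point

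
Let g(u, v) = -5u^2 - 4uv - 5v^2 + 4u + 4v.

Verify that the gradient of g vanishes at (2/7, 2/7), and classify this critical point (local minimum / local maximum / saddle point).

∇g = (-10u - 4v + 4, -4u - 10v + 4); substituting (2/7, 2/7) gives ∇g = (0, 0), so (2/7, 2/7) is indeed a critical point.
The Hessian of g is constant: H = [[-10, -4], [-4, -10]].
det(H) = (-10)·(-10) − (-4)² = 84.
det(H) > 0 and tr(H) = -20 < 0, so H is negative definite and the point is a local maximum.

local maximum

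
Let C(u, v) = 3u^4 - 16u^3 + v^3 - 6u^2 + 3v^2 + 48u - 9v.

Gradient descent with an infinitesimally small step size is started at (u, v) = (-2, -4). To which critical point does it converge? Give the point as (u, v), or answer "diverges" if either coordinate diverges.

diverges

C is separable, so gradient descent decouples: u follows -∂C/∂u, v follows -∂C/∂v.
∂C/∂u = 12(u - 4)(u - 1)(u + 1); at u=-2 this is -216, so u increases.
∂C/∂v = 3(v - 1)(v + 3); at v=-4 this is 15, so v decreases.
The v-coordinate has no critical point in that direction and runs off to infinity.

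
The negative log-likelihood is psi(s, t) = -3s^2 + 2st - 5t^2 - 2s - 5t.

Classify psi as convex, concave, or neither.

concave

psi is quadratic, so its Hessian is the constant matrix H = [[-6, 2], [2, -10]].
det(H) = 56, tr(H) = -16.
det(H) > 0 and tr(H) < 0, so H is negative definite everywhere: concave.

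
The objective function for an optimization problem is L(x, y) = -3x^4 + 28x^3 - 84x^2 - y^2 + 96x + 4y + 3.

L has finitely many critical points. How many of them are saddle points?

L separates as a function of x plus a function of y, so ∇L=0 decouples.
∂L/∂x = -12(x - 4)(x - 2)(x - 1) = 0 at x ∈ {1, 2, 4}; ∂L/∂y = -2(y - 2) = 0 at y ∈ {2}.
The Hessian is diagonal: diag(L_xx, L_yy). Second derivatives: L_xx(1)=-36, L_xx(2)=24, L_xx(4)=-72; L_yy(2)=-2.
Saddle points occur where the two diagonal entries have opposite signs: (2, 2). Count: 1.

1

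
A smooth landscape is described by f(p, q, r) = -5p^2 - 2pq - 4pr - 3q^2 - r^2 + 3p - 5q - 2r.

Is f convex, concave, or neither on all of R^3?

concave

f is quadratic, so its Hessian is the constant matrix H = [[-10, -2, -4], [-2, -6, 0], [-4, 0, -2]].
Leading principal minors: -10, 56, -16.
Signs alternate −, +, − ⇒ H ≺ 0 ⇒ concave.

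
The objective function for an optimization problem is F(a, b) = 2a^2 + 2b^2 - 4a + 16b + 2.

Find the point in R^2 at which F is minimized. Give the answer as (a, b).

(1, -4)

F(a,b) separates as P(a) + Q(b) + 2, so its minimum is min P + min Q + 2.
P'(a) = 4a - 4 vanishes at a ∈ {1}; Q'(b) = 4b + 16 vanishes at b ∈ {-4}.
Local minima of P (where P''>0): P(1)=-2. Local minima of Q: Q(-4)=-32.
So the global minimum of F is P(1) + Q(-4) + 2 = -2 − 32 + 2 = -32, attained at (1, -4).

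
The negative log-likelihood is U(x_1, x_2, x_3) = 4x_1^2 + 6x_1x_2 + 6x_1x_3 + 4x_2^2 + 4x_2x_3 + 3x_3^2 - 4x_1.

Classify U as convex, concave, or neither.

U is quadratic, so its Hessian is the constant matrix H = [[8, 6, 6], [6, 8, 4], [6, 4, 6]].
Leading principal minors: 8, 28, 40.
All positive ⇒ H ≻ 0 ⇒ convex.

convex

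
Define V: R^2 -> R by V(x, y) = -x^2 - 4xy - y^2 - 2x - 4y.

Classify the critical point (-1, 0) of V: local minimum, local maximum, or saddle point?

saddle point

The Hessian of V is constant: H = [[-2, -4], [-4, -2]].
det(H) = (-2)·(-2) − (-4)² = -12.
Since det(H) < 0, H is indefinite and the critical point is a saddle point.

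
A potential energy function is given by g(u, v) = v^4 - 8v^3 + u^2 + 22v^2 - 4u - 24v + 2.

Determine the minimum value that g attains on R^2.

-11

g(u,v) separates as P(u) + Q(v) + 2, so its minimum is min P + min Q + 2.
P'(u) = 2u - 4 vanishes at u ∈ {2}; Q'(v) = 4(v - 3)(v - 2)(v - 1) vanishes at v ∈ {1, 2, 3}.
Local minima of P (where P''>0): P(2)=-4. Local minima of Q: Q(1)=-9, Q(3)=-9.
So the global minimum of g is P(2) + Q(1) + 2 = -4 − 9 + 2 = -11, attained at (2, 1).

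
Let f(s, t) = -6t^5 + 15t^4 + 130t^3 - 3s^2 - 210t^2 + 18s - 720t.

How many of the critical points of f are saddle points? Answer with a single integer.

f separates as a function of s plus a function of t, so ∇f=0 decouples.
∂f/∂s = -6(s - 3) = 0 at s ∈ {3}; ∂f/∂t = -30(t - 4)(t - 2)(t + 1)(t + 3) = 0 at t ∈ {-3, -1, 2, 4}.
The Hessian is diagonal: diag(f_ss, f_tt). Second derivatives: f_ss(3)=-6; f_tt(-3)=2100, f_tt(-1)=-900, f_tt(2)=900, f_tt(4)=-2100.
Saddle points occur where the two diagonal entries have opposite signs: (3, -3), (3, 2). Count: 2.

2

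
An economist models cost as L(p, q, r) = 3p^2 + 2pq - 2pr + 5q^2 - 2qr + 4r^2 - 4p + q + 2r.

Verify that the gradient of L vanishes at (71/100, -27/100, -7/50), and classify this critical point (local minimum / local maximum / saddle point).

local minimum

∇L = (6p + 2q - 2r - 4, 2p + 10q - 2r + 1, -2p - 2q + 8r + 2); substituting (71/100, -27/100, -7/50) gives ∇L = (0, 0, 0), so (71/100, -27/100, -7/50) is indeed a critical point.
The Hessian is constant: H = [[6, 2, -2], [2, 10, -2], [-2, -2, 8]].
Leading principal minors: Δ₁ = 6, Δ₂ = 56, Δ₃ = 400.
All leading minors are positive, so H is positive definite: a local minimum.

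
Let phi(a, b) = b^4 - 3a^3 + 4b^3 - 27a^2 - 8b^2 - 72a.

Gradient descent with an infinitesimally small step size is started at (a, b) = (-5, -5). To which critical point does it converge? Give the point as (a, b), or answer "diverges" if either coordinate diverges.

phi is separable, so gradient descent decouples: a follows -∂phi/∂a, b follows -∂phi/∂b.
∂phi/∂a = -9(a + 2)(a + 4); at a=-5 this is -27, so a increases.
∂phi/∂b = 4b(b - 1)(b + 4); at b=-5 this is -120, so b increases.
a converges to its nearest critical value -4 (a local min of the a-part); b converges to -4. The iterate converges to (-4, -4).

(-4, -4)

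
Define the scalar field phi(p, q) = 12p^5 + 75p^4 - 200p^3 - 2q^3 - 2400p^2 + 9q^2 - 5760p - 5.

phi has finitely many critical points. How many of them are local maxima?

phi separates as a function of p plus a function of q, so ∇phi=0 decouples.
∂phi/∂p = 60(p - 4)(p + 2)(p + 3)(p + 4) = 0 at p ∈ {-4, -3, -2, 4}; ∂phi/∂q = -6q(q - 3) = 0 at q ∈ {0, 3}.
The Hessian is diagonal: diag(phi_pp, phi_qq). Second derivatives: phi_pp(-4)=-960, phi_pp(-3)=420, phi_pp(-2)=-720, phi_pp(4)=20160; phi_qq(0)=18, phi_qq(3)=-18.
Local maxima occur where both diagonal entries negative: (-4, 3), (-2, 3). Count: 2.

2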